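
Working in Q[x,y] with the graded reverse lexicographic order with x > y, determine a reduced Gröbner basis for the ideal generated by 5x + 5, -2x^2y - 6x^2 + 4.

f_1 = 5x + 5, LT = x.
f_2 = -2x^2y - 6x^2 + 4, LT = x^2y.

S(f_1,f_2): lcm = x^2y. S = -3x^2 + xy + 2.
  leading term x^2: subtract (-3/5x)·f_1 from -3x^2 + xy + 2 → xy + 3x + 2
  leading term xy: subtract (1/5y)·f_1 from xy + 3x + 2 → 3x - y + 2
  leading term x: subtract (3/5)·f_1 from 3x - y + 2 → -y - 1
  leading term y: no divisor's leading term divides it; move -y to the remainder.
  leading term 1: no divisor's leading term divides it; move -1 to the remainder.
  remainder -y - 1 ≠ 0; add g_3 = -y - 1 to the basis.

S(f_1,g_3): leading monomials are coprime, so the S-polynomial reduces to 0 (Buchberger's first criterion).
S(f_2,g_3): lcm = x^2y. S = 2x^2 - 2.
  leading term x^2: subtract (2/5x)·f_1 from 2x^2 - 2 → -2x - 2
  leading term x: subtract (-2/5)·f_1 from -2x - 2 → 0
  remainder 0.

Every S-polynomial of the final basis reduces to 0, so we have a Gröbner basis.
Inter-reduce: drop elements whose leading term is divisible by another's, tail-reduce, and make monic.

G = {x + 1, y + 1}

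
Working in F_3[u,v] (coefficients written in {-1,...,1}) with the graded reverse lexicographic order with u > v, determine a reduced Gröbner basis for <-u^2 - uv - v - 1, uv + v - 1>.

G = {u - 1, v + 1}

f_1 = -u^2 - uv - v - 1, LT = u^2.
f_2 = uv + v - 1, LT = uv.

S(f_1,f_2): lcm = u^2v. S = uv^2 - uv + v^2 + u + v.
  leading term uv^2: subtract (v)·f_2 from uv^2 - uv + v^2 + u + v → -uv + u - v
  leading term uv: subtract (-1)·f_2 from -uv + u - v → u - 1
  leading term u: no divisor's leading term divides it; move u to the remainder.
  leading term 1: no divisor's leading term divides it; move -1 to the remainder.
  remainder u - 1 ≠ 0; add g_3 = u - 1 to the basis.

S(f_1,g_3): lcm = u^2. S = uv + u + v + 1.
  leading term uv: subtract (1)·f_2 from uv + u + v + 1 → u - 1
  leading term u: subtract (1)·g_3 from u - 1 → 0
  remainder 0.

S(f_2,g_3): lcm = uv. S = -v - 1.
  leading term v: no divisor's leading term divides it; move -v to the remainder.
  leading term 1: no divisor's leading term divides it; move -1 to the remainder.
  remainder -v - 1 ≠ 0; add g_4 = -v - 1 to the basis.

S(f_1,g_4): leading monomials are coprime, so the S-polynomial reduces to 0 (Buchberger's first criterion).
S(f_2,g_4): lcm = uv. S = -u + v - 1.
  leading term u: subtract (-1)·g_3 from -u + v - 1 → v + 1
  leading term v: subtract (-1)·g_4 from v + 1 → 0
  remainder 0.

S(g_3,g_4): leading monomials are coprime, so the S-polynomial reduces to 0 (Buchberger's first criterion).
Every S-polynomial of the final basis reduces to 0, so we have a Gröbner basis.
Inter-reduce: drop elements whose leading term is divisible by another's, tail-reduce, and make monic.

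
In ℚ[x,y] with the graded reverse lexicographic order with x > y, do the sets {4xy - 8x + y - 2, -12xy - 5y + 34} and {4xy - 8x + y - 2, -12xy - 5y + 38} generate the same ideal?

No, the ideals differ.

Two ideals are equal iff their reduced Gröbner bases coincide (the reduced basis is unique for a fixed ordering).
Buchberger on the first generating set:
f_1 = 4xy - 8x + y - 2, LT = xy.
f_2 = -12xy - 5y + 34, LT = xy.

S(f_1,f_2): lcm = xy. S = -2x - ⅙y + 7/3.
  reduce S modulo (f_1, f_2):
  remainder -2x - ⅙y + 7/3 ≠ 0; add g_3 = -2x - ⅙y + 7/3 to the basis.

S(f_1,g_3): lcm = xy. S = -1/12y² - 2x + 17/12y - ½.
  reduce S modulo (f_1, f_2, g_3):
  remainder -1/12y² + 19/12y - 17/6 ≠ 0; add g_4 = -1/12y² + 19/12y - 17/6 to the basis.

The other S-polynomials (S(f_2,g_3), S(f_1,g_4), S(f_2,g_4), S(g_3,g_4)) all reduce to 0 modulo the current basis, so we have a Gröbner basis.
Inter-reduce: drop elements whose leading term is divisible by another's, tail-reduce, and make monic.
Reduced Gröbner basis: {y² - 19y + 34, x + 1/12y - 7/6}.

Buchberger on the second generating set:
h_1 = 4xy - 8x + y - 2, LT = xy.
h_2 = -12xy - 5y + 38, LT = xy.

S(h_1,h_2): lcm = xy. S = -2x - ⅙y + 8/3.
  reduce S modulo (h_1, h_2):
  remainder -2x - ⅙y + 8/3 ≠ 0; add k_3 = -2x - ⅙y + 8/3 to the basis.

S(h_1,k_3): lcm = xy. S = -1/12y² - 2x + 19/12y - ½.
  reduce S modulo (h_1, h_2, k_3):
  remainder -1/12y² + 7/4y - 19/6 ≠ 0; add k_4 = -1/12y² + 7/4y - 19/6 to the basis.

The other S-polynomials (S(h_2,k_3), S(h_1,k_4), S(h_2,k_4), S(k_3,k_4)) all reduce to 0 modulo the current basis, so we have a Gröbner basis.
Inter-reduce: drop elements whose leading term is divisible by another's, tail-reduce, and make monic.
Reduced Gröbner basis: {y² - 21y + 38, x + 1/12y - 4/3}.

These differ, so the ideals are not equal.
The choice of monomial ordering does not affect the verdict — as long as both bases are computed under the same ordering, their equality decides ideal equality.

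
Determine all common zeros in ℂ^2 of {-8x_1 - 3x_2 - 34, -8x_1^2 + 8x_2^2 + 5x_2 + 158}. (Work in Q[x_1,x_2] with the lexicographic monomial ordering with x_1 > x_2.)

{(-254/55, 54/55), (-5, 2)}

Compute a lex Gröbner basis by Buchberger's algorithm.
f_1 = -8x_1 - 3x_2 - 34, LT = x_1.
f_2 = -8x_1^2 + 8x_2^2 + 5x_2 + 158, LT = x_1^2.

S(f_1,f_2): lcm = x_1^2. S = 3/8x_1x_2 + 17/4x_1 + x_2^2 + 5/8x_2 + 79/4.
  leading term x_1x_2: subtract (-3/64x_2)·f_1 from 3/8x_1x_2 + 17/4x_1 + x_2^2 + 5/8x_2 + 79/4 → 17/4x_1 + 55/64x_2^2 - 31/32x_2 + 79/4
  leading term x_1: subtract (-17/32)·f_1 from 17/4x_1 + 55/64x_2^2 - 31/32x_2 + 79/4 → 55/64x_2^2 - 41/16x_2 + 27/16
  leading term x_2^2: no divisor's leading term divides it; move 55/64x_2^2 to the remainder.
  leading term x_2: no divisor's leading term divides it; move -41/16x_2 to the remainder.
  leading term 1: no divisor's leading term divides it; move 27/16 to the remainder.
  remainder 55/64x_2^2 - 41/16x_2 + 27/16 ≠ 0; add h_3 = 55/64x_2^2 - 41/16x_2 + 27/16 to the basis.

The other S-polynomials (S(f_1,h_3), S(f_2,h_3)) all reduce to 0 modulo the current basis, so we have a Gröbner basis.
Inter-reduce: drop elements whose leading term is divisible by another's, tail-reduce, and make monic.
Reduced Gröbner basis: {x_1 + 3/8x_2 + 17/4, x_2^2 - 164/55x_2 + 108/55}.

Elimination: the polynomial x_2^2 - 164/55x_2 + 108/55 lies in the elimination ideal for x_2, so x_2 ∈ {54/55, 2}. For each such x_2, the remaining basis elements (now univariate) give the rest of the solution.
  x_2 = 54/55: the earlier basis element becomes x_1 + 254/55 = 0, giving x_1 = -254/55 — point (-254/55, 54/55).
  x_2 = 2: the earlier basis element becomes x_1 + 5 = 0, giving x_1 = -5 — point (-5, 2).
Each listed point satisfies every original equation (direct substitution).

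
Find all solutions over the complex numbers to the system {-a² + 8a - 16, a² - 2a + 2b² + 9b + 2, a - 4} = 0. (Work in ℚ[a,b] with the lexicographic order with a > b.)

{(4, -5/2), (4, -2)}

Compute a lex Gröbner basis by Buchberger's algorithm.
f_1 = -a² + 8a - 16, LT = a².
f_2 = a² - 2a + 2b² + 9b + 2, LT = a².
f_3 = a - 4, LT = a.

S(f_1,f_2): lcm = a². S = -6a - 2b² - 9b + 14.
  reduce S modulo (f_1, f_2, f_3):
  remainder -2b² - 9b - 10 ≠ 0; add h_4 = -2b² - 9b - 10 to the basis.

The other S-polynomials (S(f_1,f_3), S(f_2,f_3), S(f_1,h_4), S(f_2,h_4), S(f_3,h_4)) all reduce to 0 modulo the current basis, so we have a Gröbner basis.
Inter-reduce: drop elements whose leading term is divisible by another's, tail-reduce, and make monic.
Reduced Gröbner basis: {a - 4, b² + 9/2b + 5}.

Since the basis is lex-ordered, b² + 9/2b + 5 is univariate in b. Its roots are {-5/2, -2}. Back-substituting each root into the other basis elements fixes the other coordinates.
  b = -5/2: the earlier basis element becomes a - 4 = 0, giving a = 4 — point (4, -5/2).
  b = -2: the earlier basis element becomes a - 4 = 0, giving a = 4 — point (4, -2).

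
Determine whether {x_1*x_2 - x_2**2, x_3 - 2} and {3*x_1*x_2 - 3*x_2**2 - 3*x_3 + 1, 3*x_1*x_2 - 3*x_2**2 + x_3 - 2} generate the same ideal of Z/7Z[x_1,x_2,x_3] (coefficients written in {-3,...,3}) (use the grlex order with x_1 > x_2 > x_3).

Since reduced Gröbner bases are canonical representatives of ideals under a given ordering, it suffices to compute and compare them.
Buchberger on the first generating set:
f_1 = x_1*x_2 - x_2**2, LT = x_1*x_2.
f_2 = x_3 - 2, LT = x_3.

The S-polynomials (S(f_1,f_2)) all reduce to 0 modulo the current basis, so we have a Gröbner basis.
Inter-reduce: drop elements whose leading term is divisible by another's, tail-reduce, and make monic.
Reduced Gröbner basis: {x_1*x_2 - x_2**2, x_3 - 2}.

Buchberger on the second generating set:
h_1 = 3*x_1*x_2 - 3*x_2**2 - 3*x_3 + 1, LT = x_1*x_2.
h_2 = 3*x_1*x_2 - 3*x_2**2 + x_3 - 2, LT = x_1*x_2.

S(h_1,h_2): lcm = x_1*x_2. S = x_3 + 1.
  reduce S modulo (h_1, h_2):
  remainder x_3 + 1 ≠ 0; add k_3 = x_3 + 1 to the basis.

The other S-polynomials (S(h_1,k_3), S(h_2,k_3)) all reduce to 0 modulo the current basis, so we have a Gröbner basis.
Inter-reduce: drop elements whose leading term is divisible by another's, tail-reduce, and make monic.
Reduced Gröbner basis: {x_1*x_2 - x_2**2 - 1, x_3 + 1}.

These differ, so the ideals are not equal.
The choice of monomial ordering does not affect the verdict — as long as both bases are computed under the same ordering, their equality decides ideal equality.

No, the ideals differ.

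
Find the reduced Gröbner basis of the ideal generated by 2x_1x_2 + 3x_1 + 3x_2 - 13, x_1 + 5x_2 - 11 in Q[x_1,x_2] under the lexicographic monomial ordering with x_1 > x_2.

f_1 = 2x_1x_2 + 3x_1 + 3x_2 - 13, LT = x_1x_2.
f_2 = x_1 + 5x_2 - 11, LT = x_1.

S(f_1,f_2): lcm = x_1x_2. S = 3/2x_1 - 5x_2^2 + 25/2x_2 - 13/2.
  leading term x_1: subtract (3/2)·f_2 from 3/2x_1 - 5x_2^2 + 25/2x_2 - 13/2 → -5x_2^2 + 5x_2 + 10
  leading term x_2^2: no divisor's leading term divides it; move -5x_2^2 to the remainder.
  leading term x_2: no divisor's leading term divides it; move 5x_2 to the remainder.
  leading term 1: no divisor's leading term divides it; move 10 to the remainder.
  remainder -5x_2^2 + 5x_2 + 10 ≠ 0; add g_3 = -5x_2^2 + 5x_2 + 10 to the basis.

The other S-polynomials (S(f_1,g_3), S(f_2,g_3)) all reduce to 0 modulo the current basis, so we have a Gröbner basis.
Inter-reduce: drop elements whose leading term is divisible by another's, tail-reduce, and make monic.

G = {x_1 + 5x_2 - 11, x_2^2 - x_2 - 2}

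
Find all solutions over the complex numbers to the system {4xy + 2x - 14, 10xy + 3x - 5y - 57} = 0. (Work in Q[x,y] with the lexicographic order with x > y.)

Compute a lex Gröbner basis by Buchberger's algorithm.
f_1 = 4xy + 2x - 14, LT = xy.
f_2 = 10xy + 3x - 5y - 57, LT = xy.

S(f_1,f_2): lcm = xy. S = \tfrac{1}{5}x + \tfrac{1}{2}y + \tfrac{11}{5}.
  leading term x: no divisor's leading term divides it; move \tfrac{1}{5}x to the remainder.
  leading term y: no divisor's leading term divides it; move \tfrac{1}{2}y to the remainder.
  leading term 1: no divisor's leading term divides it; move \tfrac{11}{5} to the remainder.
  remainder \tfrac{1}{5}x + \tfrac{1}{2}y + \tfrac{11}{5} ≠ 0; add h_3 = \tfrac{1}{5}x + \tfrac{1}{2}y + \tfrac{11}{5} to the basis.

S(f_1,h_3): lcm = xy. S = \tfrac{1}{2}x - \tfrac{5}{2}y^{2} - 11y - \tfrac{7}{2}.
  leading term x: subtract (\tfrac{5}{2})·h_3 from \tfrac{1}{2}x - \tfrac{5}{2}y^{2} - 11y - \tfrac{7}{2} → -\tfrac{5}{2}y^{2} - \tfrac{49}{4}y - 9
  leading term y^{2}: no divisor's leading term divides it; move -\tfrac{5}{2}y^{2} to the remainder.
  leading term y: no divisor's leading term divides it; move -\tfrac{49}{4}y to the remainder.
  leading term 1: no divisor's leading term divides it; move -9 to the remainder.
  remainder -\tfrac{5}{2}y^{2} - \tfrac{49}{4}y - 9 ≠ 0; add h_4 = -\tfrac{5}{2}y^{2} - \tfrac{49}{4}y - 9 to the basis.

S(f_2,h_3): lcm = xy. S = \tfrac{3}{10}x - \tfrac{5}{2}y^{2} - \tfrac{23}{2}y - \tfrac{57}{10}.
  leading term x: subtract (\tfrac{3}{2})·h_3 from \tfrac{3}{10}x - \tfrac{5}{2}y^{2} - \tfrac{23}{2}y - \tfrac{57}{10} → -\tfrac{5}{2}y^{2} - \tfrac{49}{4}y - 9
  leading term y^{2}: subtract (1)·h_4 from -\tfrac{5}{2}y^{2} - \tfrac{49}{4}y - 9 → 0
  remainder 0.

S(f_1,h_4): lcm = xy^{2}. S = -\tfrac{22}{5}xy - \tfrac{18}{5}x - \tfrac{7}{2}y.
  leading term xy: subtract (-\tfrac{11}{10})·f_1 from -\tfrac{22}{5}xy - \tfrac{18}{5}x - \tfrac{7}{2}y → -\tfrac{7}{5}x - \tfrac{7}{2}y - \tfrac{77}{5}
  leading term x: subtract (-7)·h_3 from -\tfrac{7}{5}x - \tfrac{7}{2}y - \tfrac{77}{5} → 0
  remainder 0.

S(f_2,h_4): lcm = xy^{2}. S = -\tfrac{23}{5}xy - \tfrac{18}{5}x - \tfrac{1}{2}y^{2} - \tfrac{57}{10}y.
  leading term xy: subtract (-\tfrac{23}{20})·f_1 from -\tfrac{23}{5}xy - \tfrac{18}{5}x - \tfrac{1}{2}y^{2} - \tfrac{57}{10}y → -\tfrac{13}{10}x - \tfrac{1}{2}y^{2} - \tfrac{57}{10}y - \tfrac{161}{10}
  leading term x: subtract (-\tfrac{13}{2})·h_3 from -\tfrac{13}{10}x - \tfrac{1}{2}y^{2} - \tfrac{57}{10}y - \tfrac{161}{10} → -\tfrac{1}{2}y^{2} - \tfrac{49}{20}y - \tfrac{9}{5}
  leading term y^{2}: subtract (\tfrac{1}{5})·h_4 from -\tfrac{1}{2}y^{2} - \tfrac{49}{20}y - \tfrac{9}{5} → 0
  remainder 0.

S(h_3,h_4): leading monomials are coprime, so the S-polynomial reduces to 0 (Buchberger's first criterion).
Every S-polynomial of the final basis reduces to 0, so we have a Gröbner basis.
Inter-reduce: drop elements whose leading term is divisible by another's, tail-reduce, and make monic.
Reduced Gröbner basis: {x + \tfrac{5}{2}y + 11, y^{2} + \tfrac{49}{10}y + \tfrac{18}{5}}.

From the last basis element, y^{2} + \tfrac{49}{10}y + \tfrac{18}{5} = 0, so y takes values in {-4, -9/10}. Each choice, substituted upward through the basis, yields the corresponding point(s) of the solution set.
  y = -4: the earlier basis element becomes x + 1 = 0, giving x = -1 — point (-1, -4).
  y = -9/10: the earlier basis element becomes x + \tfrac{35}{4} = 0, giving x = -35/4 — point (-35/4, -9/10).
A lex Gröbner basis triangularizes the system, enabling back-substitution.

{(-1, -4), (-35/4, -9/10)}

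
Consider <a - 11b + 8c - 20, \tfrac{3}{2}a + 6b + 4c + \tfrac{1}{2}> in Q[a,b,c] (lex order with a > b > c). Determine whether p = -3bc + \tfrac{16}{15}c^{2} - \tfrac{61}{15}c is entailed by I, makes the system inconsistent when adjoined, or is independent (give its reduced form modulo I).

-3bc + \tfrac{16}{15}c^{2} - \tfrac{61}{15}c lies in I (it reduces to 0).

First compute the reduced Gröbner basis of I by Buchberger's algorithm.
f_1 = a - 11b + 8c - 20, LT = a.
f_2 = \tfrac{3}{2}a + 6b + 4c + \tfrac{1}{2}, LT = a.

S(f_1,f_2): lcm = a. S = -15b + \tfrac{16}{3}c - \tfrac{61}{3}.
  leading term b: no divisor's leading term divides it; move -15b to the remainder.
  leading term c: no divisor's leading term divides it; move \tfrac{16}{3}c to the remainder.
  leading term 1: no divisor's leading term divides it; move -\tfrac{61}{3} to the remainder.
  remainder -15b + \tfrac{16}{3}c - \tfrac{61}{3} ≠ 0; add h_3 = -15b + \tfrac{16}{3}c - \tfrac{61}{3} to the basis.

The other S-polynomials (S(f_1,h_3), S(f_2,h_3)) all reduce to 0 modulo the current basis, so we have a Gröbner basis.
Inter-reduce: drop elements whose leading term is divisible by another's, tail-reduce, and make monic.
Reduced Gröbner basis: {a + \tfrac{184}{45}c - \tfrac{229}{45}, b - \tfrac{16}{45}c + \tfrac{61}{45}}.
Label its elements g_1 = a + \tfrac{184}{45}c - \tfrac{229}{45}, g_2 = b - \tfrac{16}{45}c + \tfrac{61}{45}.

Reduce p = -3bc + \tfrac{16}{15}c^{2} - \tfrac{61}{15}c modulo G:
  leading term bc: subtract (-3c)·g_2 from -3bc + \tfrac{16}{15}c^{2} - \tfrac{61}{15}c → 0
  normal form = 0.
Since the normal form is 0, p ∈ I.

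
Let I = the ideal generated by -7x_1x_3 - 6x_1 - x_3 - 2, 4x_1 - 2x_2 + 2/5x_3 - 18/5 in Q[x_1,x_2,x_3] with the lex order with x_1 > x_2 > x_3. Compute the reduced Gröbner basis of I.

f_1 = -7x_1x_3 - 6x_1 - x_3 - 2, LT = x_1x_3.
f_2 = 4x_1 - 2x_2 + 2/5x_3 - 18/5, LT = x_1.

S(f_1,f_2): lcm = x_1x_3. S = 6/7x_1 + 1/2x_2x_3 - 1/10x_3^2 + 73/70x_3 + 2/7.
  reduce S modulo (f_1, f_2):
  remainder 1/2x_2x_3 + 3/7x_2 - 1/10x_3^2 + 67/70x_3 + 37/35 ≠ 0; add g_3 = 1/2x_2x_3 + 3/7x_2 - 1/10x_3^2 + 67/70x_3 + 37/35 to the basis.

The other S-polynomials (S(f_1,g_3), S(f_2,g_3)) all reduce to 0 modulo the current basis, so we have a Gröbner basis.
Inter-reduce: drop elements whose leading term is divisible by another's, tail-reduce, and make monic.

G = {x_1 - 1/2x_2 + 1/10x_3 - 9/10, x_2x_3 + 6/7x_2 - 1/5x_3^2 + 67/35x_3 + 74/35}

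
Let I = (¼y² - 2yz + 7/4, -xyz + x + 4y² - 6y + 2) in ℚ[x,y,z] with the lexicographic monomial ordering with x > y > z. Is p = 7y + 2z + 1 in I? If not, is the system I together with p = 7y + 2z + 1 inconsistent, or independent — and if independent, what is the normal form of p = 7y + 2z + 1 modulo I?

First compute the reduced Gröbner basis of I by Buchberger's algorithm.
f_1 = ¼y² - 2yz + 7/4, LT = y².
f_2 = -xyz + x + 4y² - 6y + 2, LT = xyz.

S(f_1,f_2): lcm = xy²z. S = -8xyz² + xy + 7xz + 4y³ - 6y² + 2y.
  leading term xyz²: subtract (8z)·f_2 from -8xyz² + xy + 7xz + 4y³ - 6y² + 2y → xy - xz + 4y³ - 32y²z - 6y² + 48yz + 2y - 16z
  leading term xy: no divisor's leading term divides it; move xy to the remainder.
  leading term xz: no divisor's leading term divides it; move -xz to the remainder.
  leading term y³: subtract (16y)·f_1 from 4y³ - 32y²z - 6y² + 48yz + 2y - 16z → -6y² + 48yz - 26y - 16z
  leading term y²: subtract (-24)·f_1 from -6y² + 48yz - 26y - 16z → -26y - 16z + 42
  leading term y: no divisor's leading term divides it; move -26y to the remainder.
  leading term z: no divisor's leading term divides it; move -16z to the remainder.
  leading term 1: no divisor's leading term divides it; move 42 to the remainder.
  remainder xy - xz - 26y - 16z + 42 ≠ 0; add h_3 = xy - xz - 26y - 16z + 42 to the basis.

S(f_2,h_3): lcm = xyz. S = xz² - x - 4y² + 26yz + 6y + 16z² - 42z - 2.
  leading term xz²: no divisor's leading term divides it; move xz² to the remainder.
  leading term x: no divisor's leading term divides it; move -x to the remainder.
  leading term y²: subtract (-16)·f_1 from -4y² + 26yz + 6y + 16z² - 42z - 2 → -6yz + 6y + 16z² - 42z + 26
  leading term yz: no divisor's leading term divides it; move -6yz to the remainder.
  leading term y: no divisor's leading term divides it; move 6y to the remainder.
  leading term z²: no divisor's leading term divides it; move 16z² to the remainder.
  leading term z: no divisor's leading term divides it; move -42z to the remainder.
  leading term 1: no divisor's leading term divides it; move 26 to the remainder.
  remainder xz² - x - 6yz + 6y + 16z² - 42z + 26 ≠ 0; add h_4 = xz² - x - 6yz + 6y + 16z² - 42z + 26 to the basis.

The other S-polynomials (S(f_1,h_3), S(f_1,h_4), S(f_2,h_4), S(h_3,h_4)) all reduce to 0 modulo the current basis, so we have a Gröbner basis.
Inter-reduce: drop elements whose leading term is divisible by another's, tail-reduce, and make monic.
Reduced Gröbner basis: {xy - xz - 26y - 16z + 42, xz² - x - 6yz + 6y + 16z² - 42z + 26, y² - 8yz + 7}.
Label its elements g_1 = xy - xz - 26y - 16z + 42, g_2 = xz² - x - 6yz + 6y + 16z² - 42z + 26, g_3 = y² - 8yz + 7.

Reduce p = 7y + 2z + 1 modulo G:
  leading term y: no divisor's leading term divides it; move 7y to the remainder.
  leading term z: no divisor's leading term divides it; move 2z to the remainder.
  leading term 1: no divisor's leading term divides it; move 1 to the remainder.
  normal form = 7y + 2z + 1.
The normal form is nonzero, so p ∉ I. Since p minus its normal form lies in I, I + (p) = I + (r) where r = 7y + 2z + 1; decide whether this ideal is the whole ring.
Run Buchberger on G together with r (pairs among the g_i already reduce to 0 since G is a Gröbner basis):
g_1 = xy - xz - 26y - 16z + 42, LT = xy.
g_2 = xz² - x - 6yz + 6y + 16z² - 42z + 26, LT = xz².
g_3 = y² - 8yz + 7, LT = y².
r = 7y + 2z + 1, LT = y.

S(g_1,r): lcm = xy. S = -9/7xz - 1/7x - 26y - 16z + 42.
  leading term xz: no divisor's leading term divides it; move -9/7xz to the remainder.
  leading term x: no divisor's leading term divides it; move -1/7x to the remainder.
  leading term y: subtract (-26/7)·r from -26y - 16z + 42 → -60/7z + 320/7
  leading term z: no divisor's leading term divides it; move -60/7z to the remainder.
  leading term 1: no divisor's leading term divides it; move 320/7 to the remainder.
  remainder -9/7xz - 1/7x - 60/7z + 320/7 ≠ 0; add m_5 = -9/7xz - 1/7x - 60/7z + 320/7 to the basis.

S(g_3,r): lcm = y². S = -58/7yz - 1/7y + 7.
  leading term yz: subtract (-58/49z)·r from -58/7yz - 1/7y + 7 → -1/7y + 116/49z² + 58/49z + 7
  leading term y: subtract (-1/49)·r from -1/7y + 116/49z² + 58/49z + 7 → 116/49z² + 60/49z + 344/49
  leading term z²: no divisor's leading term divides it; move 116/49z² to the remainder.
  leading term z: no divisor's leading term divides it; move 60/49z to the remainder.
  leading term 1: no divisor's leading term divides it; move 344/49 to the remainder.
  remainder 116/49z² + 60/49z + 344/49 ≠ 0; add m_6 = 116/49z² + 60/49z + 344/49 to the basis.

S(g_1,m_5): lcm = xyz. S = -1/9xy - xz² - 98/3yz + 320/9y - 16z² + 42z.
  leading term xy: subtract (-1/9)·g_1 from -1/9xy - xz² - 98/3yz + 320/9y - 16z² + 42z → -xz² - 1/9xz - 98/3yz + 98/3y - 16z² + 362/9z + 14/3
  leading term xz²: subtract (-1)·g_2 from -xz² - 1/9xz - 98/3yz + 98/3y - 16z² + 362/9z + 14/3 → -1/9xz - x - 116/3yz + 116/3y - 16/9z + 92/3
  leading term xz: subtract (7/81)·m_5 from -1/9xz - x - 116/3yz + 116/3y - 16/9z + 92/3 → -80/81x - 116/3yz + 116/3y - 28/27z + 2164/81
  leading term x: no divisor's leading term divides it; move -80/81x to the remainder.
  leading term yz: subtract (-116/21z)·r from -116/3yz + 116/3y - 28/27z + 2164/81 → 116/3y + 232/21z² + 848/189z + 2164/81
  leading term y: subtract (116/21)·r from 116/3y + 232/21z² + 848/189z + 2164/81 → 232/21z² - 1240/189z + 12016/567
  leading term z²: subtract (14/3)·m_6 from 232/21z² - 1240/189z + 12016/567 → -2320/189z - 6560/567
  leading term z: no divisor's leading term divides it; move -2320/189z to the remainder.
  leading term 1: no divisor's leading term divides it; move -6560/567 to the remainder.
  remainder -80/81x - 2320/189z - 6560/567 ≠ 0; add m_7 = -80/81x - 2320/189z - 6560/567 to the basis.

The other S-polynomials (S(g_1,g_2), S(g_1,g_3), S(g_2,g_3), S(g_2,r), S(g_2,m_5), S(g_3,m_5), S(r,m_5), S(g_1,m_6), S(g_2,m_6), S(g_3,m_6), S(r,m_6), S(m_5,m_6), S(g_1,m_7), S(g_2,m_7), S(g_3,m_7), S(r,m_7), S(m_5,m_7), S(m_6,m_7)) all reduce to 0 modulo the current basis, so we have a Gröbner basis.
Inter-reduce: drop elements whose leading term is divisible by another's, tail-reduce, and make monic.
Reduced Gröbner basis: {x + 87/7z + 82/7, y + 2/7z + 1/7, z² + 15/29z + 86/29}.
The reduced Gröbner basis of I + (p) is {x + 87/7z + 82/7, y + 2/7z + 1/7, z² + 15/29z + 86/29} ≠ {1}, a proper ideal, so the enlarged system stays consistent: p is independent of I, with normal form 7y + 2z + 1.

7y + 2z + 1 is independent of I; its normal form modulo I is 7y + 2z + 1.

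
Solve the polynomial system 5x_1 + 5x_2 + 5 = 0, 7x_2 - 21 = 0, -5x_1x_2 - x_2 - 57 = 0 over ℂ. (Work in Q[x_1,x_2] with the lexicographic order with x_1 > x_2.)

Compute a lex Gröbner basis by Buchberger's algorithm.
f_1 = 5x_1 + 5x_2 + 5, LT = x_1.
f_2 = 7x_2 - 21, LT = x_2.
f_3 = -5x_1x_2 - x_2 - 57, LT = x_1x_2.

The S-polynomials (S(f_1,f_2), S(f_1,f_3), S(f_2,f_3)) all reduce to 0 modulo the current basis, so we have a Gröbner basis.
Inter-reduce: drop elements whose leading term is divisible by another's, tail-reduce, and make monic.
Reduced Gröbner basis: {x_1 + 4, x_2 - 3}.

From the last basis element, x_2 - 3 = 0, so x_2 takes values in {3}. Each choice, substituted upward through the basis, yields the corresponding point(s) of the solution set.
  x_2 = 3: the earlier basis element becomes x_1 + 4 = 0, giving x_1 = -4 — point (-4, 3).

{(-4, 3)}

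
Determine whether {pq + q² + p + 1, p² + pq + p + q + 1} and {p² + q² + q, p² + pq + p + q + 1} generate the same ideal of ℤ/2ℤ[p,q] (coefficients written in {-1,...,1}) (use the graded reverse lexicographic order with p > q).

For a fixed monomial order, each ideal has a unique reduced Gröbner basis; comparing bases decides equality.
Buchberger on the first generating set:
f_1 = pq + q² + p + 1, LT = pq.
f_2 = p² + pq + p + q + 1, LT = p².

S(f_1,f_2): lcm = p²q. S = p² + pq + q² + p + q.
  leading term p²: subtract (1)·f_2 from p² + pq + q² + p + q → q² + 1
  leading term q²: no divisor's leading term divides it; move q² to the remainder.
  leading term 1: no divisor's leading term divides it; move 1 to the remainder.
  remainder q² + 1 ≠ 0; add g_3 = q² + 1 to the basis.

S(f_1,g_3): lcm = pq². S = q³ + pq + p + q.
  leading term q³: subtract (q)·g_3 from q³ + pq + p + q → pq + p
  leading term pq: subtract (1)·f_1 from pq + p → q² + 1
  leading term q²: subtract (1)·g_3 from q² + 1 → 0
  remainder 0.

S(f_2,g_3): leading monomials are coprime, so the S-polynomial reduces to 0 (Buchberger's first criterion).
Every S-polynomial of the final basis reduces to 0, so we have a Gröbner basis.
Inter-reduce: drop elements whose leading term is divisible by another's, tail-reduce, and make monic.
Reduced Gröbner basis: {p² + q + 1, pq + p, q² + 1}.

Buchberger on the second generating set:
h_1 = p² + q² + q, LT = p².
h_2 = p² + pq + p + q + 1, LT = p².

S(h_1,h_2): lcm = p². S = pq + q² + p + 1.
  leading term pq: no divisor's leading term divides it; move pq to the remainder.
  leading term q²: no divisor's leading term divides it; move q² to the remainder.
  leading term p: no divisor's leading term divides it; move p to the remainder.
  leading term 1: no divisor's leading term divides it; move 1 to the remainder.
  remainder pq + q² + p + 1 ≠ 0; add k_3 = pq + q² + p + 1 to the basis.

S(h_1,k_3): lcm = p²q. S = pq² + q³ + p² + q² + p.
  leading term pq²: subtract (q)·k_3 from pq² + q³ + p² + q² + p → p² + pq + q² + p + q
  leading term p²: subtract (1)·h_1 from p² + pq + q² + p + q → pq + p
  leading term pq: subtract (1)·k_3 from pq + p → q² + 1
  leading term q²: no divisor's leading term divides it; move q² to the remainder.
  leading term 1: no divisor's leading term divides it; move 1 to the remainder.
  remainder q² + 1 ≠ 0; add k_4 = q² + 1 to the basis.

S(h_2,k_3): lcm = p²q. S = p² + pq + q² + p + q.
  leading term p²: subtract (1)·h_1 from p² + pq + q² + p + q → pq + p
  leading term pq: subtract (1)·k_3 from pq + p → q² + 1
  leading term q²: subtract (1)·k_4 from q² + 1 → 0
  remainder 0.

S(h_1,k_4): leading monomials are coprime, so the S-polynomial reduces to 0 (Buchberger's first criterion).
S(h_2,k_4): leading monomials are coprime, so the S-polynomial reduces to 0 (Buchberger's first criterion).
S(k_3,k_4): lcm = pq². S = q³ + pq + p + q.
  leading term q³: subtract (q)·k_4 from q³ + pq + p + q → pq + p
  leading term pq: subtract (1)·k_3 from pq + p → q² + 1
  leading term q²: subtract (1)·k_4 from q² + 1 → 0
  remainder 0.

Every S-polynomial of the final basis reduces to 0, so we have a Gröbner basis.
Inter-reduce: drop elements whose leading term is divisible by another's, tail-reduce, and make monic.
Reduced Gröbner basis: {p² + q + 1, pq + p, q² + 1}.

These coincide, so the ideals are equal.

Yes, the ideals are equal.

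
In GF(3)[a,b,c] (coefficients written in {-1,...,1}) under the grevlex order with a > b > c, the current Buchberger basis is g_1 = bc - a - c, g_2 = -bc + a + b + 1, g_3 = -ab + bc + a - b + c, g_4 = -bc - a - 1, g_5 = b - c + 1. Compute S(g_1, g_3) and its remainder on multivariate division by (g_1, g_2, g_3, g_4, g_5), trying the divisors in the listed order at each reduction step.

S(g_1, g_3) = bc^{2} - a^{2} - bc + c^{2}; remainder on division = -a^{2} + ac - c^{2} - a - c.

lcm(LM(g_1), LM(g_3)) = abc.
S = (lcm/LT(g_1))·g_1 − (lcm/LT(g_3))·g_3 = bc^{2} - a^{2} - bc + c^{2}.
Reduce S modulo (g_1, g_2, g_3, g_4, g_5) in that order:
  leading term bc^{2}: subtract (c)·g_1 from bc^{2} - a^{2} - bc + c^{2} → -a^{2} + ac - bc - c^{2}
  leading term a^{2}: no divisor's leading term divides it; move -a^{2} to the remainder.
  leading term ac: no divisor's leading term divides it; move ac to the remainder.
  leading term bc: subtract (-1)·g_1 from -bc - c^{2} → -c^{2} - a - c
  leading term c^{2}: no divisor's leading term divides it; move -c^{2} to the remainder.
  leading term a: no divisor's leading term divides it; move -a to the remainder.
  leading term c: no divisor's leading term divides it; move -c to the remainder.
The remainder -a^{2} + ac - c^{2} - a - c is nonzero, so it would be added as the next basis element.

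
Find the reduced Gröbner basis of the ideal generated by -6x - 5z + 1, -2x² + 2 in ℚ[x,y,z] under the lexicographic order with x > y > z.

The reduced Gröbner basis is the canonical form of the ideal for this ordering.

f_1 = -6x - 5z + 1, LT = x.
f_2 = -2x² + 2, LT = x².

S(f_1,f_2): lcm = x². S = ⅚xz - ⅙x + 1.
  leading term xz: subtract (-5/36z)·f_1 from ⅚xz - ⅙x + 1 → -⅙x - 25/36z² + 5/36z + 1
  leading term x: subtract (1/36)·f_1 from -⅙x - 25/36z² + 5/36z + 1 → -25/36z² + 5/18z + 35/36
  leading term z²: no divisor's leading term divides it; move -25/36z² to the remainder.
  leading term z: no divisor's leading term divides it; move 5/18z to the remainder.
  leading term 1: no divisor's leading term divides it; move 35/36 to the remainder.
  remainder -25/36z² + 5/18z + 35/36 ≠ 0; add g_3 = -25/36z² + 5/18z + 35/36 to the basis.

The other S-polynomials (S(f_1,g_3), S(f_2,g_3)) all reduce to 0 modulo the current basis, so we have a Gröbner basis.
Inter-reduce: drop elements whose leading term is divisible by another's, tail-reduce, and make monic.

G = {x + ⅚z - ⅙, z² - ⅖z - 7/5}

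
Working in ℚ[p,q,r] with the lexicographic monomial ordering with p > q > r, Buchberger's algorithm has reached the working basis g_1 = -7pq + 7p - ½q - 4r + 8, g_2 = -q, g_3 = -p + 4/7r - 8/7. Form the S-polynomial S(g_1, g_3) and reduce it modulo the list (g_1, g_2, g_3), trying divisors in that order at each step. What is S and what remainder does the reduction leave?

lcm(LM(g_1), LM(g_3)) = pq.
S = (lcm/LT(g_1))·g_1 − (lcm/LT(g_3))·g_3 = -p + 4/7qr - 15/14q + 4/7r - 8/7.
Reduce S modulo (g_1, g_2, g_3) in that order:
  leading term p: subtract (1)·g_3 from -p + 4/7qr - 15/14q + 4/7r - 8/7 → 4/7qr - 15/14q
  leading term qr: subtract (-4/7r)·g_2 from 4/7qr - 15/14q → -15/14q
  leading term q: subtract (15/14)·g_2 from -15/14q → 0
The remainder is 0, so this S-polynomial contributes no new basis element.

S(g_1, g_3) = -p + 4/7qr - 15/14q + 4/7r - 8/7; remainder on division = 0.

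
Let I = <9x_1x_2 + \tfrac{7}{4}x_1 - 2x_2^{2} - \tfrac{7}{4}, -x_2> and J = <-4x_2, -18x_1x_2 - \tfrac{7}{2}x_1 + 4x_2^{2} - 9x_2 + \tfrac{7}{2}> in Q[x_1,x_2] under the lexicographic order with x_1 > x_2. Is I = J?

Equality of ideals is decidable: compute both reduced Gröbner bases (unique for the ordering) and check whether they agree.
Buchberger on the first generating set:
f_1 = 9x_1x_2 + \tfrac{7}{4}x_1 - 2x_2^{2} - \tfrac{7}{4}, LT = x_1x_2.
f_2 = -x_2, LT = x_2.

S(f_1,f_2): lcm = x_1x_2. S = \tfrac{7}{36}x_1 - \tfrac{2}{9}x_2^{2} - \tfrac{7}{36}.
  leading term x_1: no divisor's leading term divides it; move \tfrac{7}{36}x_1 to the remainder.
  leading term x_2^{2}: subtract (\tfrac{2}{9}x_2)·f_2 from -\tfrac{2}{9}x_2^{2} - \tfrac{7}{36} → -\tfrac{7}{36}
  leading term 1: no divisor's leading term divides it; move -\tfrac{7}{36} to the remainder.
  remainder \tfrac{7}{36}x_1 - \tfrac{7}{36} ≠ 0; add g_3 = \tfrac{7}{36}x_1 - \tfrac{7}{36} to the basis.

S(f_1,g_3): lcm = x_1x_2. S = \tfrac{7}{36}x_1 - \tfrac{2}{9}x_2^{2} + x_2 - \tfrac{7}{36}.
  leading term x_1: subtract (1)·g_3 from \tfrac{7}{36}x_1 - \tfrac{2}{9}x_2^{2} + x_2 - \tfrac{7}{36} → -\tfrac{2}{9}x_2^{2} + x_2
  leading term x_2^{2}: subtract (\tfrac{2}{9}x_2)·f_2 from -\tfrac{2}{9}x_2^{2} + x_2 → x_2
  leading term x_2: subtract (-1)·f_2 from x_2 → 0
  remainder 0.

S(f_2,g_3): leading monomials are coprime, so the S-polynomial reduces to 0 (Buchberger's first criterion).
Every S-polynomial of the final basis reduces to 0, so we have a Gröbner basis.
Inter-reduce: drop elements whose leading term is divisible by another's, tail-reduce, and make monic.
Reduced Gröbner basis: {x_1 - 1, x_2}.

Buchberger on the second generating set:
h_1 = -4x_2, LT = x_2.
h_2 = -18x_1x_2 - \tfrac{7}{2}x_1 + 4x_2^{2} - 9x_2 + \tfrac{7}{2}, LT = x_1x_2.

S(h_1,h_2): lcm = x_1x_2. S = -\tfrac{7}{36}x_1 + \tfrac{2}{9}x_2^{2} - \tfrac{1}{2}x_2 + \tfrac{7}{36}.
  leading term x_1: no divisor's leading term divides it; move -\tfrac{7}{36}x_1 to the remainder.
  leading term x_2^{2}: subtract (-\tfrac{1}{18}x_2)·h_1 from \tfrac{2}{9}x_2^{2} - \tfrac{1}{2}x_2 + \tfrac{7}{36} → -\tfrac{1}{2}x_2 + \tfrac{7}{36}
  leading term x_2: subtract (\tfrac{1}{8})·h_1 from -\tfrac{1}{2}x_2 + \tfrac{7}{36} → \tfrac{7}{36}
  leading term 1: no divisor's leading term divides it; move \tfrac{7}{36} to the remainder.
  remainder -\tfrac{7}{36}x_1 + \tfrac{7}{36} ≠ 0; add k_3 = -\tfrac{7}{36}x_1 + \tfrac{7}{36} to the basis.

S(h_1,k_3): leading monomials are coprime, so the S-polynomial reduces to 0 (Buchberger's first criterion).
S(h_2,k_3): lcm = x_1x_2. S = \tfrac{7}{36}x_1 - \tfrac{2}{9}x_2^{2} + \tfrac{3}{2}x_2 - \tfrac{7}{36}.
  leading term x_1: subtract (-1)·k_3 from \tfrac{7}{36}x_1 - \tfrac{2}{9}x_2^{2} + \tfrac{3}{2}x_2 - \tfrac{7}{36} → -\tfrac{2}{9}x_2^{2} + \tfrac{3}{2}x_2
  leading term x_2^{2}: subtract (\tfrac{1}{18}x_2)·h_1 from -\tfrac{2}{9}x_2^{2} + \tfrac{3}{2}x_2 → \tfrac{3}{2}x_2
  leading term x_2: subtract (-\tfrac{3}{8})·h_1 from \tfrac{3}{2}x_2 → 0
  remainder 0.

Every S-polynomial of the final basis reduces to 0, so we have a Gröbner basis.
Inter-reduce: drop elements whose leading term is divisible by another's, tail-reduce, and make monic.
Reduced Gröbner basis: {x_1 - 1, x_2}.

These coincide, so the ideals are equal.

Yes, the ideals are equal.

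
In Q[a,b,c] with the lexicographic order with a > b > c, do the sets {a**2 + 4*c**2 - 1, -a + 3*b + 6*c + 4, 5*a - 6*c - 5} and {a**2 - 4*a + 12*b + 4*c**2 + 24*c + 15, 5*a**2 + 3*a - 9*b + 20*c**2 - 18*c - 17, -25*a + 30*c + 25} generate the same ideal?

Yes, the ideals are equal.

Since reduced Gröbner bases are canonical representatives of ideals under a given ordering, it suffices to compute and compare them.
Buchberger on the first generating set:
f_1 = a**2 + 4*c**2 - 1, LT = a**2.
f_2 = -a + 3*b + 6*c + 4, LT = a.
f_3 = 5*a - 6*c - 5, LT = a.

S(f_1,f_2): lcm = a**2. S = 3*a*b + 6*a*c + 4*a + 4*c**2 - 1.
  leading term a*b: subtract (-3*b)·f_2 from 3*a*b + 6*a*c + 4*a + 4*c**2 - 1 → 6*a*c + 4*a + 9*b**2 + 18*b*c + 12*b + 4*c**2 - 1
  leading term a*c: subtract (-6*c)·f_2 from 6*a*c + 4*a + 9*b**2 + 18*b*c + 12*b + 4*c**2 - 1 → 4*a + 9*b**2 + 36*b*c + 12*b + 40*c**2 + 24*c - 1
  leading term a: subtract (-4)·f_2 from 4*a + 9*b**2 + 36*b*c + 12*b + 40*c**2 + 24*c - 1 → 9*b**2 + 36*b*c + 24*b + 40*c**2 + 48*c + 15
  leading term b**2: no divisor's leading term divides it; move 9*b**2 to the remainder.
  leading term b*c: no divisor's leading term divides it; move 36*b*c to the remainder.
  leading term b: no divisor's leading term divides it; move 24*b to the remainder.
  leading term c**2: no divisor's leading term divides it; move 40*c**2 to the remainder.
  leading term c: no divisor's leading term divides it; move 48*c to the remainder.
  leading term 1: no divisor's leading term divides it; move 15 to the remainder.
  remainder 9*b**2 + 36*b*c + 24*b + 40*c**2 + 48*c + 15 ≠ 0; add g_4 = 9*b**2 + 36*b*c + 24*b + 40*c**2 + 48*c + 15 to the basis.

S(f_1,f_3): lcm = a**2. S = 6/5*a*c + a + 4*c**2 - 1.
  leading term a*c: subtract (-6/5*c)·f_2 from 6/5*a*c + a + 4*c**2 - 1 → a + 18/5*b*c + 56/5*c**2 + 24/5*c - 1
  leading term a: subtract (-1)·f_2 from a + 18/5*b*c + 56/5*c**2 + 24/5*c - 1 → 18/5*b*c + 3*b + 56/5*c**2 + 54/5*c + 3
  leading term b*c: no divisor's leading term divides it; move 18/5*b*c to the remainder.
  leading term b: no divisor's leading term divides it; move 3*b to the remainder.
  leading term c**2: no divisor's leading term divides it; move 56/5*c**2 to the remainder.
  leading term c: no divisor's leading term divides it; move 54/5*c to the remainder.
  leading term 1: no divisor's leading term divides it; move 3 to the remainder.
  remainder 18/5*b*c + 3*b + 56/5*c**2 + 54/5*c + 3 ≠ 0; add g_5 = 18/5*b*c + 3*b + 56/5*c**2 + 54/5*c + 3 to the basis.

S(f_2,f_3): lcm = a. S = -3*b - 24/5*c - 3.
  leading term b: no divisor's leading term divides it; move -3*b to the remainder.
  leading term c: no divisor's leading term divides it; move -24/5*c to the remainder.
  leading term 1: no divisor's leading term divides it; move -3 to the remainder.
  remainder -3*b - 24/5*c - 3 ≠ 0; add g_6 = -3*b - 24/5*c - 3 to the basis.

S(g_4,g_5): lcm = b**2*c. S = -5/6*b**2 + 8/9*b*c**2 - 1/3*b*c - 5/6*b + 40/9*c**3 + 16/3*c**2 + 5/3*c.
  leading term b**2: subtract (-5/54)·g_4 from -5/6*b**2 + 8/9*b*c**2 - 1/3*b*c - 5/6*b + 40/9*c**3 + 16/3*c**2 + 5/3*c → 8/9*b*c**2 + 3*b*c + 25/18*b + 40/9*c**3 + 244/27*c**2 + 55/9*c + 25/18
  leading term b*c**2: subtract (20/81*c)·g_5 from 8/9*b*c**2 + 3*b*c + 25/18*b + 40/9*c**3 + 244/27*c**2 + 55/9*c + 25/18 → 61/27*b*c + 25/18*b + 136/81*c**3 + 172/27*c**2 + 145/27*c + 25/18
  leading term b*c: subtract (305/486)·g_5 from 61/27*b*c + 25/18*b + 136/81*c**3 + 172/27*c**2 + 145/27*c + 25/18 → -40/81*b + 136/81*c**3 - 160/243*c**2 - 38/27*c - 40/81
  leading term b: subtract (40/243)·g_6 from -40/81*b + 136/81*c**3 - 160/243*c**2 - 38/27*c - 40/81 → 136/81*c**3 - 160/243*c**2 - 50/81*c
  leading term c**3: no divisor's leading term divides it; move 136/81*c**3 to the remainder.
  leading term c**2: no divisor's leading term divides it; move -160/243*c**2 to the remainder.
  leading term c: no divisor's leading term divides it; move -50/81*c to the remainder.
  remainder 136/81*c**3 - 160/243*c**2 - 50/81*c ≠ 0; add g_7 = 136/81*c**3 - 160/243*c**2 - 50/81*c to the basis.

S(g_4,g_6): lcm = b**2. S = 12/5*b*c + 5/3*b + 40/9*c**2 + 16/3*c + 5/3.
  leading term b*c: subtract (2/3)·g_5 from 12/5*b*c + 5/3*b + 40/9*c**2 + 16/3*c + 5/3 → -1/3*b - 136/45*c**2 - 28/15*c - 1/3
  leading term b: subtract (1/9)·g_6 from -1/3*b - 136/45*c**2 - 28/15*c - 1/3 → -136/45*c**2 - 4/3*c
  leading term c**2: no divisor's leading term divides it; move -136/45*c**2 to the remainder.
  leading term c: no divisor's leading term divides it; move -4/3*c to the remainder.
  remainder -136/45*c**2 - 4/3*c ≠ 0; add g_8 = -136/45*c**2 - 4/3*c to the basis.

The other S-polynomials (S(f_1,g_4), S(f_2,g_4), S(f_3,g_4), S(f_1,g_5), S(f_2,g_5), S(f_3,g_5), S(f_1,g_6), S(f_2,g_6), S(f_3,g_6), S(g_5,g_6), S(f_1,g_7), S(f_2,g_7), S(f_3,g_7), S(g_4,g_7), S(g_5,g_7), S(g_6,g_7), S(f_1,g_8), S(f_2,g_8), S(f_3,g_8), S(g_4,g_8), S(g_5,g_8), S(g_6,g_8), S(g_7,g_8)) all reduce to 0 modulo the current basis, so we have a Gröbner basis.
Inter-reduce: drop elements whose leading term is divisible by another's, tail-reduce, and make monic.
Reduced Gröbner basis: {a - 6/5*c - 1, b + 8/5*c + 1, c**2 + 15/34*c}.

Buchberger on the second generating set:
h_1 = a**2 - 4*a + 12*b + 4*c**2 + 24*c + 15, LT = a**2.
h_2 = 5*a**2 + 3*a - 9*b + 20*c**2 - 18*c - 17, LT = a**2.
h_3 = -25*a + 30*c + 25, LT = a.

S(h_1,h_2): lcm = a**2. S = -23/5*a + 69/5*b + 138/5*c + 92/5.
  leading term a: subtract (23/125)·h_3 from -23/5*a + 69/5*b + 138/5*c + 92/5 → 69/5*b + 552/25*c + 69/5
  leading term b: no divisor's leading term divides it; move 69/5*b to the remainder.
  leading term c: no divisor's leading term divides it; move 552/25*c to the remainder.
  leading term 1: no divisor's leading term divides it; move 69/5 to the remainder.
  remainder 69/5*b + 552/25*c + 69/5 ≠ 0; add k_4 = 69/5*b + 552/25*c + 69/5 to the basis.

S(h_1,h_3): lcm = a**2. S = 6/5*a*c - 3*a + 12*b + 4*c**2 + 24*c + 15.
  leading term a*c: subtract (-6/125*c)·h_3 from 6/5*a*c - 3*a + 12*b + 4*c**2 + 24*c + 15 → -3*a + 12*b + 136/25*c**2 + 126/5*c + 15
  leading term a: subtract (3/25)·h_3 from -3*a + 12*b + 136/25*c**2 + 126/5*c + 15 → 12*b + 136/25*c**2 + 108/5*c + 12
  leading term b: subtract (20/23)·k_4 from 12*b + 136/25*c**2 + 108/5*c + 12 → 136/25*c**2 + 12/5*c
  leading term c**2: no divisor's leading term divides it; move 136/25*c**2 to the remainder.
  leading term c: no divisor's leading term divides it; move 12/5*c to the remainder.
  remainder 136/25*c**2 + 12/5*c ≠ 0; add k_5 = 136/25*c**2 + 12/5*c to the basis.

The other S-polynomials (S(h_2,h_3), S(h_1,k_4), S(h_2,k_4), S(h_3,k_4), S(h_1,k_5), S(h_2,k_5), S(h_3,k_5), S(k_4,k_5)) all reduce to 0 modulo the current basis, so we have a Gröbner basis.
Inter-reduce: drop elements whose leading term is divisible by another's, tail-reduce, and make monic.
Reduced Gröbner basis: {a - 6/5*c - 1, b + 8/5*c + 1, c**2 + 15/34*c}.

These coincide, so the ideals are equal.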